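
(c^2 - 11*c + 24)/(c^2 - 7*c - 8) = (c - 3)/(c + 1)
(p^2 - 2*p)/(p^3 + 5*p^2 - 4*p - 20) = p/(p^2 + 7*p + 10)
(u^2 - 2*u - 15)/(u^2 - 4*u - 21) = (u - 5)/(u - 7)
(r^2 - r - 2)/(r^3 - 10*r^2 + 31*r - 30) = (r + 1)/(r^2 - 8*r + 15)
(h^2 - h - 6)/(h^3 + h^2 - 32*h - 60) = (h - 3)/(h^2 - h - 30)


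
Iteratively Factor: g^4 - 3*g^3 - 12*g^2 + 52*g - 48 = (g - 2)*(g^3 - g^2 - 14*g + 24) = (g - 2)*(g + 4)*(g^2 - 5*g + 6) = (g - 2)^2*(g + 4)*(g - 3)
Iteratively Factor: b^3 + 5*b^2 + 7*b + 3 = (b + 3)*(b^2 + 2*b + 1) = (b + 1)*(b + 3)*(b + 1)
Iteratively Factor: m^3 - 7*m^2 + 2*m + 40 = (m - 4)*(m^2 - 3*m - 10) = (m - 4)*(m + 2)*(m - 5)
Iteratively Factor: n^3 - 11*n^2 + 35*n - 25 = (n - 1)*(n^2 - 10*n + 25) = (n - 5)*(n - 1)*(n - 5)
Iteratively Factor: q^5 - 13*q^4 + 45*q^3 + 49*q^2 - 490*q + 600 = (q + 3)*(q^4 - 16*q^3 + 93*q^2 - 230*q + 200) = (q - 5)*(q + 3)*(q^3 - 11*q^2 + 38*q - 40) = (q - 5)*(q - 4)*(q + 3)*(q^2 - 7*q + 10) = (q - 5)*(q - 4)*(q - 2)*(q + 3)*(q - 5)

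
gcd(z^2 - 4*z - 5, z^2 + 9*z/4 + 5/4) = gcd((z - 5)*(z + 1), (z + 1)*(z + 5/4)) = z + 1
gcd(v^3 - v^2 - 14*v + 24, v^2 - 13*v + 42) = 1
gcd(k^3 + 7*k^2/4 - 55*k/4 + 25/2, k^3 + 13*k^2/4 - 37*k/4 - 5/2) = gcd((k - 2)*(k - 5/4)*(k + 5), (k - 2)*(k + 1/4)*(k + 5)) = k^2 + 3*k - 10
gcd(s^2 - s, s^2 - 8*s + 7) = s - 1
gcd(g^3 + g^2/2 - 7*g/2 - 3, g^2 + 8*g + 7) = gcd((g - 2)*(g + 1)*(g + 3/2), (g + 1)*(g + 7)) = g + 1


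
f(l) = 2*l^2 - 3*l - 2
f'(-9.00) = -39.00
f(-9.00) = 187.00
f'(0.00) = -3.00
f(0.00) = -2.00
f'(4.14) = 13.56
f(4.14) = 19.86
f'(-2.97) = -14.88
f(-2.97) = 24.55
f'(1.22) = 1.88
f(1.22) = -2.68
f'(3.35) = 10.40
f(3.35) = 10.40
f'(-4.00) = -19.00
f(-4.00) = 42.00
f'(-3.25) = -16.00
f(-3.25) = 28.88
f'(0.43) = -1.28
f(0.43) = -2.92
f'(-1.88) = -10.52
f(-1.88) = 10.71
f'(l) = 4*l - 3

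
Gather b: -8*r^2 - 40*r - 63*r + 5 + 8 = -8*r^2 - 103*r + 13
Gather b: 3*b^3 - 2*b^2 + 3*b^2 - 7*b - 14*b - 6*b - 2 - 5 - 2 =3*b^3 + b^2 - 27*b - 9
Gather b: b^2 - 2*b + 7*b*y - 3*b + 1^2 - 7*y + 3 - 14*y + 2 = b^2 + b*(7*y - 5) - 21*y + 6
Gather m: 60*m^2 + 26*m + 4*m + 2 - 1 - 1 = 60*m^2 + 30*m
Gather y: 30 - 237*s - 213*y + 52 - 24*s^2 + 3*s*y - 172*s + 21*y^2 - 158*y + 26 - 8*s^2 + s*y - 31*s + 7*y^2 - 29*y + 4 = -32*s^2 - 440*s + 28*y^2 + y*(4*s - 400) + 112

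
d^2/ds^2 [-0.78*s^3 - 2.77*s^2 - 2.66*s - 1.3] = -4.68*s - 5.54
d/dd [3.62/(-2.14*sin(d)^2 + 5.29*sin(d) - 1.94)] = (15.4936*sin(d) - 19.1498)*cos(d)/(2.14*sin(d)^2 - 5.29*sin(d) + 1.94)^2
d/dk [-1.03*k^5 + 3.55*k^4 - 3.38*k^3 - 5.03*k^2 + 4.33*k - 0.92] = -5.15*k^4 + 14.2*k^3 - 10.14*k^2 - 10.06*k + 4.33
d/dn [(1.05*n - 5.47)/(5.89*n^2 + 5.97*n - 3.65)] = (-6.1845*n^2 + 64.4366*n + 28.8234)/(34.6921*n^4 + 70.3266*n^3 - 7.3561*n^2 - 43.581*n + 13.3225)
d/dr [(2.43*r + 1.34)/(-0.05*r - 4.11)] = (-0.496015*r - 40.772433)/(0.05*r + 4.11)^3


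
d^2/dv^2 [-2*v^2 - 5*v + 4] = -4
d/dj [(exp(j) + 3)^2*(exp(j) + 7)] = (exp(j) + 3)*(3*exp(j) + 17)*exp(j)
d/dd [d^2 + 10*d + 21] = 2*d + 10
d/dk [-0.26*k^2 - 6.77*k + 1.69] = -0.52*k - 6.77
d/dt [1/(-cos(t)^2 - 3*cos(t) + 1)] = -(2*cos(t) + 3)*sin(t)/(sin(t)^2 - 3*cos(t))^2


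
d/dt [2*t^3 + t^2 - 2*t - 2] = 6*t^2 + 2*t - 2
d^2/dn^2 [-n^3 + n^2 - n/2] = 2 - 6*n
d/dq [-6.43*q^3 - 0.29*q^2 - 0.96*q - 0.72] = -19.29*q^2 - 0.58*q - 0.96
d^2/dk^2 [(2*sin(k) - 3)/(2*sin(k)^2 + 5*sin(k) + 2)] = (-8*sin(k)^5 + 68*sin(k)^4 + 154*sin(k)^3 - 25*sin(k)^2 - 266*sin(k) - 166)/(2*sin(k)^2 + 5*sin(k) + 2)^3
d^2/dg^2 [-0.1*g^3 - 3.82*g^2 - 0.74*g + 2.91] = -0.6*g - 7.64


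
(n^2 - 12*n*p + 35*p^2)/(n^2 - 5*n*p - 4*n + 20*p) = (n - 7*p)/(n - 4)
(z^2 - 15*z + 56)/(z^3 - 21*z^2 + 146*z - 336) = 1/(z - 6)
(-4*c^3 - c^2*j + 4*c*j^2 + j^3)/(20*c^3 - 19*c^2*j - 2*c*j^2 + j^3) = (-c - j)/(5*c - j)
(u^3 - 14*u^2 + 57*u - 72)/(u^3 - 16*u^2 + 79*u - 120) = (u - 3)/(u - 5)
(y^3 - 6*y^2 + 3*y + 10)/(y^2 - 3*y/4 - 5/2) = 4*(y^2 - 4*y - 5)/(4*y + 5)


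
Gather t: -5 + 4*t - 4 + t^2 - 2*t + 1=t^2 + 2*t - 8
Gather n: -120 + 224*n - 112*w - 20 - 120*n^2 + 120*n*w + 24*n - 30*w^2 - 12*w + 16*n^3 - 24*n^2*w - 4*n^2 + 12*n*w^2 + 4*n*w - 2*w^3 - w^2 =16*n^3 + n^2*(-24*w - 124) + n*(12*w^2 + 124*w + 248) - 2*w^3 - 31*w^2 - 124*w - 140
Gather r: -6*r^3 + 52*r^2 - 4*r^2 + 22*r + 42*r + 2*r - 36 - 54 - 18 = -6*r^3 + 48*r^2 + 66*r - 108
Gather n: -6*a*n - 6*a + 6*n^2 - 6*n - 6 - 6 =-6*a + 6*n^2 + n*(-6*a - 6) - 12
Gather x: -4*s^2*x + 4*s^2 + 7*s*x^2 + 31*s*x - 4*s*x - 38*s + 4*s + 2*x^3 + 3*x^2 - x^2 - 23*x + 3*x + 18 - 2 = 4*s^2 - 34*s + 2*x^3 + x^2*(7*s + 2) + x*(-4*s^2 + 27*s - 20) + 16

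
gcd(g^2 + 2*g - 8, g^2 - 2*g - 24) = g + 4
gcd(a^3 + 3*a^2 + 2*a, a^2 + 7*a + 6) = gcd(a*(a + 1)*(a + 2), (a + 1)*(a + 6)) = a + 1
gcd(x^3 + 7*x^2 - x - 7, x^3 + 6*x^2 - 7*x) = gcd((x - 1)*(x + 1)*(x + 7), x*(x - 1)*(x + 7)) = x^2 + 6*x - 7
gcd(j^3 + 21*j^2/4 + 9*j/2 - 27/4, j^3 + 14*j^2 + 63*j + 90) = j + 3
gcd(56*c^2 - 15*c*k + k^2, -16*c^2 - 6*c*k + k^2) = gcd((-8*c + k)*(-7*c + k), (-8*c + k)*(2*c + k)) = 8*c - k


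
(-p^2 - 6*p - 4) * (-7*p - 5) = 7*p^3 + 47*p^2 + 58*p + 20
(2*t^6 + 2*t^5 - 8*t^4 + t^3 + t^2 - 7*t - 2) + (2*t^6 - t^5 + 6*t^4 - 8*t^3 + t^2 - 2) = 4*t^6 + t^5 - 2*t^4 - 7*t^3 + 2*t^2 - 7*t - 4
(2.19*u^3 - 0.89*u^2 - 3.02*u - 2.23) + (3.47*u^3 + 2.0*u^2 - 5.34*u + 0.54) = 5.66*u^3 + 1.11*u^2 - 8.36*u - 1.69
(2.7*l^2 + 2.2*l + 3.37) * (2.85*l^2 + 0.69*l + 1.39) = 7.695*l^4 + 8.133*l^3 + 14.8755*l^2 + 5.3833*l + 4.6843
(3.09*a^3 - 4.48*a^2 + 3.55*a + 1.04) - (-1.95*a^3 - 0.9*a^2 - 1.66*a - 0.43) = 5.04*a^3 - 3.58*a^2 + 5.21*a + 1.47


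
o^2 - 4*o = o*(o - 4)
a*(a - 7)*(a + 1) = a^3 - 6*a^2 - 7*a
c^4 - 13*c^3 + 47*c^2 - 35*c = c*(c - 7)*(c - 5)*(c - 1)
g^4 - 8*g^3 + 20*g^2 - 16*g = g*(g - 4)*(g - 2)^2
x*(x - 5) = x^2 - 5*x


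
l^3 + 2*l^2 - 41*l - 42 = (l - 6)*(l + 1)*(l + 7)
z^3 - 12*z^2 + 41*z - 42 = (z - 7)*(z - 3)*(z - 2)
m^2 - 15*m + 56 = (m - 8)*(m - 7)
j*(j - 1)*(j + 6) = j^3 + 5*j^2 - 6*j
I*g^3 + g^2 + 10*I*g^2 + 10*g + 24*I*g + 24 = (g + 4)*(g + 6)*(I*g + 1)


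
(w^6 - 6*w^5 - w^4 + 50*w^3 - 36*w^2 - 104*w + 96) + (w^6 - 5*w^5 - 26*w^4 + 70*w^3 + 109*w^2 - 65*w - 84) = 2*w^6 - 11*w^5 - 27*w^4 + 120*w^3 + 73*w^2 - 169*w + 12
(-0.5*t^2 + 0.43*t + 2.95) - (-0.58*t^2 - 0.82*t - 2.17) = 0.08*t^2 + 1.25*t + 5.12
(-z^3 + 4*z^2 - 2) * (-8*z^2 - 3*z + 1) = 8*z^5 - 29*z^4 - 13*z^3 + 20*z^2 + 6*z - 2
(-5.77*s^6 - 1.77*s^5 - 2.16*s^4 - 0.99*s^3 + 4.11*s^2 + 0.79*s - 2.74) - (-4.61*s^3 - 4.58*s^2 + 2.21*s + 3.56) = -5.77*s^6 - 1.77*s^5 - 2.16*s^4 + 3.62*s^3 + 8.69*s^2 - 1.42*s - 6.3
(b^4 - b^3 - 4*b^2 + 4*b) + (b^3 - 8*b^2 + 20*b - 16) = b^4 - 12*b^2 + 24*b - 16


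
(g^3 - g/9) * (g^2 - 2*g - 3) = g^5 - 2*g^4 - 28*g^3/9 + 2*g^2/9 + g/3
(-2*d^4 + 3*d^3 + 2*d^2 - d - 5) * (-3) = 6*d^4 - 9*d^3 - 6*d^2 + 3*d + 15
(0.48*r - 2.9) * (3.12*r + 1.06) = 1.4976*r^2 - 8.5392*r - 3.074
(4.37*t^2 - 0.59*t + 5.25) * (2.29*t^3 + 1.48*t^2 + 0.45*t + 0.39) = 10.0073*t^5 + 5.1165*t^4 + 13.1158*t^3 + 9.2088*t^2 + 2.1324*t + 2.0475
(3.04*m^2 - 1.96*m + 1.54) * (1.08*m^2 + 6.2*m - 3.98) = 3.2832*m^4 + 16.7312*m^3 - 22.588*m^2 + 17.3488*m - 6.1292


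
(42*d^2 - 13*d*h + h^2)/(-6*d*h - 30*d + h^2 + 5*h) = (-7*d + h)/(h + 5)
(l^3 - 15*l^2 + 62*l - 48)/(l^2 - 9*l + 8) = l - 6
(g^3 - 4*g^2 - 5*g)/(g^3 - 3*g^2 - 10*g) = (g + 1)/(g + 2)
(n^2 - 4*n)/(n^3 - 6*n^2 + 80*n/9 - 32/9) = 9*n/(9*n^2 - 18*n + 8)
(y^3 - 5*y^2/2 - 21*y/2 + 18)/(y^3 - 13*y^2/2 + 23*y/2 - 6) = (y + 3)/(y - 1)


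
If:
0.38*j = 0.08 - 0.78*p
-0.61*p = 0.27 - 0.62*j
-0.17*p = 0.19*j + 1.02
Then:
No Solution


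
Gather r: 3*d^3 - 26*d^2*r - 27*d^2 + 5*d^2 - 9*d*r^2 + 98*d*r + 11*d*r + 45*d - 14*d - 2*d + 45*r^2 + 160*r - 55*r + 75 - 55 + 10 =3*d^3 - 22*d^2 + 29*d + r^2*(45 - 9*d) + r*(-26*d^2 + 109*d + 105) + 30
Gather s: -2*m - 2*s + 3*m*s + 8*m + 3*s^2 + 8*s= 6*m + 3*s^2 + s*(3*m + 6)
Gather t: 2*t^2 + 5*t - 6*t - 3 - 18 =2*t^2 - t - 21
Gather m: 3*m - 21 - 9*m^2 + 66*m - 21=-9*m^2 + 69*m - 42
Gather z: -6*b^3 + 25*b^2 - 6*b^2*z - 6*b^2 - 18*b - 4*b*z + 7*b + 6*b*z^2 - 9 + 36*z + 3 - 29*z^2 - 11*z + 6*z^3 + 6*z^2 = -6*b^3 + 19*b^2 - 11*b + 6*z^3 + z^2*(6*b - 23) + z*(-6*b^2 - 4*b + 25) - 6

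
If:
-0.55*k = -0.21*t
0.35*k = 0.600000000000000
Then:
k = 1.71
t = 4.49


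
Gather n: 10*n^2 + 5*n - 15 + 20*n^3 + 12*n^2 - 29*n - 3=20*n^3 + 22*n^2 - 24*n - 18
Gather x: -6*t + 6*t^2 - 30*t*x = 6*t^2 - 30*t*x - 6*t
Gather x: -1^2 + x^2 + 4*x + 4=x^2 + 4*x + 3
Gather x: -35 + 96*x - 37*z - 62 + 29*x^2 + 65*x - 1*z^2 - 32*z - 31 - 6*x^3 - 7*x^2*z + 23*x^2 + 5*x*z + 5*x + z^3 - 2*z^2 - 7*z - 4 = -6*x^3 + x^2*(52 - 7*z) + x*(5*z + 166) + z^3 - 3*z^2 - 76*z - 132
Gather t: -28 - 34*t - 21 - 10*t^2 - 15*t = -10*t^2 - 49*t - 49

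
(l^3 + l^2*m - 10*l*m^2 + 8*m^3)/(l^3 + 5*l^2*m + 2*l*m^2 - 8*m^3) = (l - 2*m)/(l + 2*m)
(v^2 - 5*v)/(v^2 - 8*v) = (v - 5)/(v - 8)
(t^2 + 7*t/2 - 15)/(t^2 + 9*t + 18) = (t - 5/2)/(t + 3)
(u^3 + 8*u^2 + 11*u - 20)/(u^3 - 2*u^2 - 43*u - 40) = (u^2 + 3*u - 4)/(u^2 - 7*u - 8)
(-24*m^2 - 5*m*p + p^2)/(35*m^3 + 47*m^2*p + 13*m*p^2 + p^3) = (-24*m^2 - 5*m*p + p^2)/(35*m^3 + 47*m^2*p + 13*m*p^2 + p^3)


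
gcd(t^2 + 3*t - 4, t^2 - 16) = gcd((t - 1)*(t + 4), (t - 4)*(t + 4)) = t + 4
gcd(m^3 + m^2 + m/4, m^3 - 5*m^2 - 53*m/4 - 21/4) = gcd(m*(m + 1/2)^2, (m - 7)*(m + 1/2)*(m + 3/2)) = m + 1/2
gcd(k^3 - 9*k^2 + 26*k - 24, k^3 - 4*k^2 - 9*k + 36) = k^2 - 7*k + 12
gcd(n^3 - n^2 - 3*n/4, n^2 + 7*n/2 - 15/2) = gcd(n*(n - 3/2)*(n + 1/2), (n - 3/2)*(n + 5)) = n - 3/2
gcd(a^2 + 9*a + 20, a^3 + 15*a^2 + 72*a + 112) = a + 4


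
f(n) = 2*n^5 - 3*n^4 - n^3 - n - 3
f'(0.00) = -1.00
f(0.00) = -3.00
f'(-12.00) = 227663.00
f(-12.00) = -558135.00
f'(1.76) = 20.24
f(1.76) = -5.22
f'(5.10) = 5094.36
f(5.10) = 4730.19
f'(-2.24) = 370.58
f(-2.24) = -177.84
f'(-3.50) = 1977.38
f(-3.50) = -1457.25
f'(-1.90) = 200.80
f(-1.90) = -82.86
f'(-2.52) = 575.26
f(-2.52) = -308.71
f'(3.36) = 784.49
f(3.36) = 429.84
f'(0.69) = -4.10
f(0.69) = -4.39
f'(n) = 10*n^4 - 12*n^3 - 3*n^2 - 1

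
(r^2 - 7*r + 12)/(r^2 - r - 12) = (r - 3)/(r + 3)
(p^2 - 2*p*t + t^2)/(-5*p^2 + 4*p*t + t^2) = (-p + t)/(5*p + t)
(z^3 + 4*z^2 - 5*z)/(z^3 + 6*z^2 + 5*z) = (z - 1)/(z + 1)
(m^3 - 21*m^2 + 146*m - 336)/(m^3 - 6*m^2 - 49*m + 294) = (m - 8)/(m + 7)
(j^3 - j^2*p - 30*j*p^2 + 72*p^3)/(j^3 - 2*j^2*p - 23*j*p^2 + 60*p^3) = (j + 6*p)/(j + 5*p)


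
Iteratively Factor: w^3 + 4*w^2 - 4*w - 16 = (w + 4)*(w^2 - 4) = (w - 2)*(w + 4)*(w + 2)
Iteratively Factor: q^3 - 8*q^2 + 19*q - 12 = (q - 3)*(q^2 - 5*q + 4) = (q - 3)*(q - 1)*(q - 4)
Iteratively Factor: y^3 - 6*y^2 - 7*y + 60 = (y - 5)*(y^2 - y - 12) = (y - 5)*(y - 4)*(y + 3)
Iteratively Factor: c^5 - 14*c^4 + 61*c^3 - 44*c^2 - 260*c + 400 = (c - 4)*(c^4 - 10*c^3 + 21*c^2 + 40*c - 100) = (c - 4)*(c + 2)*(c^3 - 12*c^2 + 45*c - 50) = (c - 4)*(c - 2)*(c + 2)*(c^2 - 10*c + 25) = (c - 5)*(c - 4)*(c - 2)*(c + 2)*(c - 5)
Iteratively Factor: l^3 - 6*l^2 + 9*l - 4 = (l - 4)*(l^2 - 2*l + 1) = (l - 4)*(l - 1)*(l - 1)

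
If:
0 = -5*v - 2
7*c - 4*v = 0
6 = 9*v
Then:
No Solution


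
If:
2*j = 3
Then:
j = 3/2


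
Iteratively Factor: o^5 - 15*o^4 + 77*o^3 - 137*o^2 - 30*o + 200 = (o - 2)*(o^4 - 13*o^3 + 51*o^2 - 35*o - 100) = (o - 5)*(o - 2)*(o^3 - 8*o^2 + 11*o + 20) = (o - 5)^2*(o - 2)*(o^2 - 3*o - 4) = (o - 5)^2*(o - 4)*(o - 2)*(o + 1)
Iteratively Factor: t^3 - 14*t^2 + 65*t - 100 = (t - 4)*(t^2 - 10*t + 25) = (t - 5)*(t - 4)*(t - 5)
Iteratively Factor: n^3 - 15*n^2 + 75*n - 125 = (n - 5)*(n^2 - 10*n + 25) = (n - 5)^2*(n - 5)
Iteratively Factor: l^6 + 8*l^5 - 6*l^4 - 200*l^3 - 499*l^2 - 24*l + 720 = (l + 3)*(l^5 + 5*l^4 - 21*l^3 - 137*l^2 - 88*l + 240) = (l - 5)*(l + 3)*(l^4 + 10*l^3 + 29*l^2 + 8*l - 48) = (l - 5)*(l + 3)*(l + 4)*(l^3 + 6*l^2 + 5*l - 12) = (l - 5)*(l + 3)^2*(l + 4)*(l^2 + 3*l - 4) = (l - 5)*(l - 1)*(l + 3)^2*(l + 4)*(l + 4)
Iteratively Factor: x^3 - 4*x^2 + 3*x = (x - 3)*(x^2 - x) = x*(x - 3)*(x - 1)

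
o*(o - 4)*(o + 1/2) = o^3 - 7*o^2/2 - 2*o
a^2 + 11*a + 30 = (a + 5)*(a + 6)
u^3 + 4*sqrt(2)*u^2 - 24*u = u*(u - 2*sqrt(2))*(u + 6*sqrt(2))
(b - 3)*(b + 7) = b^2 + 4*b - 21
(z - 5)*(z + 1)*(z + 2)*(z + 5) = z^4 + 3*z^3 - 23*z^2 - 75*z - 50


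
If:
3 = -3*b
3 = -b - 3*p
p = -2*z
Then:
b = -1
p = -2/3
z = 1/3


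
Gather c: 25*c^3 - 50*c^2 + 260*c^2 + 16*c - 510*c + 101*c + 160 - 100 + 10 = 25*c^3 + 210*c^2 - 393*c + 70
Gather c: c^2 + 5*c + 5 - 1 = c^2 + 5*c + 4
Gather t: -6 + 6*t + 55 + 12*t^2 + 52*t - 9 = 12*t^2 + 58*t + 40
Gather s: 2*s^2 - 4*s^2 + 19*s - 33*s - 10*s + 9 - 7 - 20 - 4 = -2*s^2 - 24*s - 22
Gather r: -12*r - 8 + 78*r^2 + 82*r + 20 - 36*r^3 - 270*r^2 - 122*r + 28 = -36*r^3 - 192*r^2 - 52*r + 40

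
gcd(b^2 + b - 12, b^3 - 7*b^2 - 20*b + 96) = b^2 + b - 12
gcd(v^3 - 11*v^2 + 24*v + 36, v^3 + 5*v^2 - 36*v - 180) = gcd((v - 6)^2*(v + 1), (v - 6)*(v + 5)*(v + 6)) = v - 6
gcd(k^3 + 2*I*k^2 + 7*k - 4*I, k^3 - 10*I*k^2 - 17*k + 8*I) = k^2 - 2*I*k - 1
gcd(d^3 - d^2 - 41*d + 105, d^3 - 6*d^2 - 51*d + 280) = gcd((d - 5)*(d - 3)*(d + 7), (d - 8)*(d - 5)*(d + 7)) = d^2 + 2*d - 35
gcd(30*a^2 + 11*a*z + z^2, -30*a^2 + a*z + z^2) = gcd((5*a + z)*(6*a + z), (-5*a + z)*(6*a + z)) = 6*a + z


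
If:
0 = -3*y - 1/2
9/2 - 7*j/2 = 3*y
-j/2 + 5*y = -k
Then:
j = 10/7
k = 65/42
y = -1/6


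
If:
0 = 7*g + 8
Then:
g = -8/7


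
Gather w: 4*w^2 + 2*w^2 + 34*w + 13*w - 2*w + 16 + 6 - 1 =6*w^2 + 45*w + 21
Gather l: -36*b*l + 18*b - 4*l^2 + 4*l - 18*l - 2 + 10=18*b - 4*l^2 + l*(-36*b - 14) + 8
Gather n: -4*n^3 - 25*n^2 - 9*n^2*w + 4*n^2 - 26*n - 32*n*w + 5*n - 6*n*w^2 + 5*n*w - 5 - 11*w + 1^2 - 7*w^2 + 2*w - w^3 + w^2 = -4*n^3 + n^2*(-9*w - 21) + n*(-6*w^2 - 27*w - 21) - w^3 - 6*w^2 - 9*w - 4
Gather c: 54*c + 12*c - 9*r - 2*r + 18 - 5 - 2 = 66*c - 11*r + 11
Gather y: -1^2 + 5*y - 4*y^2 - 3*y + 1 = -4*y^2 + 2*y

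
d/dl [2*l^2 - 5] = 4*l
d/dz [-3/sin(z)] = 3*cos(z)/sin(z)^2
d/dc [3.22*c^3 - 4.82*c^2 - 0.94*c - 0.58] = 9.66*c^2 - 9.64*c - 0.94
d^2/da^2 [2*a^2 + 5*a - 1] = 4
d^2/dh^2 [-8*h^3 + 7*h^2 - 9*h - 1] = 14 - 48*h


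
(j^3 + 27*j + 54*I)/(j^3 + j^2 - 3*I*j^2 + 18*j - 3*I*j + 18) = (j + 3*I)/(j + 1)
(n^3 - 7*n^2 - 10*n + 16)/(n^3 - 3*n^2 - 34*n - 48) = (n - 1)/(n + 3)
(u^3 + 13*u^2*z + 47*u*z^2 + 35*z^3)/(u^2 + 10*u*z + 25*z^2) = (u^2 + 8*u*z + 7*z^2)/(u + 5*z)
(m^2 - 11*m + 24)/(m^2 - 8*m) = (m - 3)/m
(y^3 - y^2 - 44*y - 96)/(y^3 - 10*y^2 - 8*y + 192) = (y + 3)/(y - 6)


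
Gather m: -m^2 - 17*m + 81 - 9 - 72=-m^2 - 17*m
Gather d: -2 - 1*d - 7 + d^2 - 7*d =d^2 - 8*d - 9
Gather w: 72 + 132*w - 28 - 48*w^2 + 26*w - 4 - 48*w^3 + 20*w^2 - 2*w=-48*w^3 - 28*w^2 + 156*w + 40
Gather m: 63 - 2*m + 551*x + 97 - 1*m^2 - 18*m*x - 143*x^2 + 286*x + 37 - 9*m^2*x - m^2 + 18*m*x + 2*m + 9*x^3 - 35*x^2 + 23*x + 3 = m^2*(-9*x - 2) + 9*x^3 - 178*x^2 + 860*x + 200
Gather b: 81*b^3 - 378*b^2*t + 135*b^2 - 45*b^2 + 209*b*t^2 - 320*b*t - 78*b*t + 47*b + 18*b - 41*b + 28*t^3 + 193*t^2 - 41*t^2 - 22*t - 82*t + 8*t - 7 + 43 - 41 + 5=81*b^3 + b^2*(90 - 378*t) + b*(209*t^2 - 398*t + 24) + 28*t^3 + 152*t^2 - 96*t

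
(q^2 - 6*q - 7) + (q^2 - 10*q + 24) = 2*q^2 - 16*q + 17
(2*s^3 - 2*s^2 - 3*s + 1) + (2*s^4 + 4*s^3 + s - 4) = 2*s^4 + 6*s^3 - 2*s^2 - 2*s - 3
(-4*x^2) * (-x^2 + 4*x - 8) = 4*x^4 - 16*x^3 + 32*x^2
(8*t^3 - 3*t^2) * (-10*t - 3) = -80*t^4 + 6*t^3 + 9*t^2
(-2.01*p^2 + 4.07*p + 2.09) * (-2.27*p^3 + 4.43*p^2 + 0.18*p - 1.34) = 4.5627*p^5 - 18.1432*p^4 + 12.924*p^3 + 12.6847*p^2 - 5.0776*p - 2.8006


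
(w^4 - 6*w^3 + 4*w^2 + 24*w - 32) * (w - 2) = w^5 - 8*w^4 + 16*w^3 + 16*w^2 - 80*w + 64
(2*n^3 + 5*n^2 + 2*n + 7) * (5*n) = 10*n^4 + 25*n^3 + 10*n^2 + 35*n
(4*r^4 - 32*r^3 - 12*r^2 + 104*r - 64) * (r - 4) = 4*r^5 - 48*r^4 + 116*r^3 + 152*r^2 - 480*r + 256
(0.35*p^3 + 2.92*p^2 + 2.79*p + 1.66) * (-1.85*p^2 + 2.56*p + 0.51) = -0.6475*p^5 - 4.506*p^4 + 2.4922*p^3 + 5.5606*p^2 + 5.6725*p + 0.8466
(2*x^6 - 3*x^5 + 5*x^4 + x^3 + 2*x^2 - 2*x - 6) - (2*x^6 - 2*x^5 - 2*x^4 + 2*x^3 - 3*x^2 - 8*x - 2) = -x^5 + 7*x^4 - x^3 + 5*x^2 + 6*x - 4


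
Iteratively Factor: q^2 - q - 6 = (q - 3)*(q + 2)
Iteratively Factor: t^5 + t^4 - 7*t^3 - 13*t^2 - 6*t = (t + 1)*(t^4 - 7*t^2 - 6*t) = (t + 1)*(t + 2)*(t^3 - 2*t^2 - 3*t) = (t + 1)^2*(t + 2)*(t^2 - 3*t) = (t - 3)*(t + 1)^2*(t + 2)*(t)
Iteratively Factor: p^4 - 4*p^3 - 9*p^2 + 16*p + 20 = (p - 2)*(p^3 - 2*p^2 - 13*p - 10) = (p - 5)*(p - 2)*(p^2 + 3*p + 2) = (p - 5)*(p - 2)*(p + 1)*(p + 2)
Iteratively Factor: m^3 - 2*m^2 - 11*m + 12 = (m + 3)*(m^2 - 5*m + 4) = (m - 1)*(m + 3)*(m - 4)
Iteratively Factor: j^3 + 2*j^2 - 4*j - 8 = (j - 2)*(j^2 + 4*j + 4) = (j - 2)*(j + 2)*(j + 2)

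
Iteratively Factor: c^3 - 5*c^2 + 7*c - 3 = (c - 1)*(c^2 - 4*c + 3) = (c - 3)*(c - 1)*(c - 1)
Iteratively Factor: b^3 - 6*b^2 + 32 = (b + 2)*(b^2 - 8*b + 16) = (b - 4)*(b + 2)*(b - 4)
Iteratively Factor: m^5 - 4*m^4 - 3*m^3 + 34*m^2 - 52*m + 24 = (m - 1)*(m^4 - 3*m^3 - 6*m^2 + 28*m - 24) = (m - 1)*(m + 3)*(m^3 - 6*m^2 + 12*m - 8) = (m - 2)*(m - 1)*(m + 3)*(m^2 - 4*m + 4) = (m - 2)^2*(m - 1)*(m + 3)*(m - 2)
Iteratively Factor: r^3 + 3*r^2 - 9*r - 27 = (r + 3)*(r^2 - 9) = (r + 3)^2*(r - 3)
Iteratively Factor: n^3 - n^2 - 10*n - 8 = (n + 1)*(n^2 - 2*n - 8) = (n - 4)*(n + 1)*(n + 2)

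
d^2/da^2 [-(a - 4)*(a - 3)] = -2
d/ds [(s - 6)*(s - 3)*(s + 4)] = 3*s^2 - 10*s - 18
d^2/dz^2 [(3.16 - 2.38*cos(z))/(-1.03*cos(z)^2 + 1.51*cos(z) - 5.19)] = (-0.00895065476465268*cos(z)^5 + 0.0344144168306916*cos(z)^4 + 0.236239742212102*cos(z)^3 - 0.351409069430732*cos(z)^2 - 0.305539557738946*cos(z) + 0.20091840648439)/(0.00387360269226566*cos(z)^6 - 0.0170363302873431*cos(z)^5 + 0.0835309249053053*cos(z)^4 - 0.183891413450992*cos(z)^3 + 0.420898543940325*cos(z)^2 - 0.432550001180982*cos(z) + 0.49557053115437)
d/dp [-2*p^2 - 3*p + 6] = -4*p - 3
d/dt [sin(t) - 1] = cos(t)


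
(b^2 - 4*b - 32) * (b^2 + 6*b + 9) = b^4 + 2*b^3 - 47*b^2 - 228*b - 288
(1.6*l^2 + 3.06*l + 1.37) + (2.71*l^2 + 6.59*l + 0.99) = 4.31*l^2 + 9.65*l + 2.36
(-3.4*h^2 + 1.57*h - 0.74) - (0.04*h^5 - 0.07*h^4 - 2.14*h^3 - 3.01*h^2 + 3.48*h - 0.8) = -0.04*h^5 + 0.07*h^4 + 2.14*h^3 - 0.39*h^2 - 1.91*h + 0.0600000000000001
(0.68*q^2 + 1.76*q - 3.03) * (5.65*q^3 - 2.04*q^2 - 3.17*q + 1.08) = 3.842*q^5 + 8.5568*q^4 - 22.8655*q^3 + 1.3364*q^2 + 11.5059*q - 3.2724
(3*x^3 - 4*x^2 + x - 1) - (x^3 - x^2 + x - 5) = 2*x^3 - 3*x^2 + 4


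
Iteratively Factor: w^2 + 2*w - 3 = (w + 3)*(w - 1)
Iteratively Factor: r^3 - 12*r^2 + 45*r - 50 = (r - 5)*(r^2 - 7*r + 10) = (r - 5)^2*(r - 2)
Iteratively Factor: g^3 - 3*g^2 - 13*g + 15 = (g - 1)*(g^2 - 2*g - 15) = (g - 5)*(g - 1)*(g + 3)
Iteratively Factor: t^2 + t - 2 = (t - 1)*(t + 2)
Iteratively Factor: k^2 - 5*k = (k - 5)*(k)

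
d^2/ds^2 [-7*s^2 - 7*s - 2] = -14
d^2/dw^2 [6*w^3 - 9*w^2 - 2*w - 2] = 36*w - 18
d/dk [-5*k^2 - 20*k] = -10*k - 20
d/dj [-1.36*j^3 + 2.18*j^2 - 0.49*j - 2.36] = -4.08*j^2 + 4.36*j - 0.49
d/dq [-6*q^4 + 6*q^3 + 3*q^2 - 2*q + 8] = -24*q^3 + 18*q^2 + 6*q - 2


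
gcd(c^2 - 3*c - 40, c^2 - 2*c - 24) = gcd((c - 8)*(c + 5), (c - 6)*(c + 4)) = 1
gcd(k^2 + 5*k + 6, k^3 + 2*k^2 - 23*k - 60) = k + 3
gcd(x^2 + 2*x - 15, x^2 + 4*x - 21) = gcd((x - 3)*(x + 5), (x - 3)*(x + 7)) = x - 3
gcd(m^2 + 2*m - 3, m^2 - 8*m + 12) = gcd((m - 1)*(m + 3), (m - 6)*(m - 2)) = 1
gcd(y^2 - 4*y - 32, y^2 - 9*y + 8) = y - 8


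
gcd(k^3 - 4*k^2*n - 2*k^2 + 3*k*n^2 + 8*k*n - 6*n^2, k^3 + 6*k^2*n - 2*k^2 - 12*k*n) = k - 2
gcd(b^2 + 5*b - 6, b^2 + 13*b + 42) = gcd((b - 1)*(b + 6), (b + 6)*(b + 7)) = b + 6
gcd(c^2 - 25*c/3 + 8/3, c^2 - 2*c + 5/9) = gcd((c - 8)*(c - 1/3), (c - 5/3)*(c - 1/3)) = c - 1/3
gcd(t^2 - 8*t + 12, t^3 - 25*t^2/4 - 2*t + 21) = t^2 - 8*t + 12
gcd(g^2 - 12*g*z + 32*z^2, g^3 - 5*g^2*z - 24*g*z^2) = -g + 8*z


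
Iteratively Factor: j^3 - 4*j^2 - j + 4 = (j - 4)*(j^2 - 1) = (j - 4)*(j - 1)*(j + 1)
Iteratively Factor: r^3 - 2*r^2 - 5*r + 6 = (r - 1)*(r^2 - r - 6) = (r - 3)*(r - 1)*(r + 2)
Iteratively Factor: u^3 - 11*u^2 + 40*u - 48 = (u - 4)*(u^2 - 7*u + 12) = (u - 4)^2*(u - 3)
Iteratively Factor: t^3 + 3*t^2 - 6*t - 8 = (t - 2)*(t^2 + 5*t + 4) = (t - 2)*(t + 4)*(t + 1)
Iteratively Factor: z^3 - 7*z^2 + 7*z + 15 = (z + 1)*(z^2 - 8*z + 15) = (z - 5)*(z + 1)*(z - 3)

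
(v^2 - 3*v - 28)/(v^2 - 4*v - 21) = (v + 4)/(v + 3)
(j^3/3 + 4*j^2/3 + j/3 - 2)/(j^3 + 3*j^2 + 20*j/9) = 3*(j^3 + 4*j^2 + j - 6)/(j*(9*j^2 + 27*j + 20))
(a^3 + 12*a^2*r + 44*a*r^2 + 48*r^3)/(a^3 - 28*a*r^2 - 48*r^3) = (-a - 6*r)/(-a + 6*r)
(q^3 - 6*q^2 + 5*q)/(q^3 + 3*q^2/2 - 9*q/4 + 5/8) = 8*q*(q^2 - 6*q + 5)/(8*q^3 + 12*q^2 - 18*q + 5)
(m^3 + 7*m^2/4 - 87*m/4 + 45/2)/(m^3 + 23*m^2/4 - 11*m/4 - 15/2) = (m - 3)/(m + 1)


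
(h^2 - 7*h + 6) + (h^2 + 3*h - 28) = 2*h^2 - 4*h - 22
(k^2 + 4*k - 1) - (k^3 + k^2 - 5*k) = -k^3 + 9*k - 1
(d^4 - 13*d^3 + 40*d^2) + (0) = d^4 - 13*d^3 + 40*d^2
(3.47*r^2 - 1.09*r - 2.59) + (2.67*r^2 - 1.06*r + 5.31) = 6.14*r^2 - 2.15*r + 2.72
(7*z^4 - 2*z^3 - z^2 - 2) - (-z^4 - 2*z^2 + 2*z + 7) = 8*z^4 - 2*z^3 + z^2 - 2*z - 9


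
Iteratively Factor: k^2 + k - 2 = (k + 2)*(k - 1)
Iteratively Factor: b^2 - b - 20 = (b - 5)*(b + 4)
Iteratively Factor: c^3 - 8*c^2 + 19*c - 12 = (c - 3)*(c^2 - 5*c + 4) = (c - 4)*(c - 3)*(c - 1)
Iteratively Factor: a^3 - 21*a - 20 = (a + 4)*(a^2 - 4*a - 5) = (a + 1)*(a + 4)*(a - 5)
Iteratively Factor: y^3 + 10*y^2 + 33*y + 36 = (y + 3)*(y^2 + 7*y + 12) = (y + 3)*(y + 4)*(y + 3)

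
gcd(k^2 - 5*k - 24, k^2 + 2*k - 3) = k + 3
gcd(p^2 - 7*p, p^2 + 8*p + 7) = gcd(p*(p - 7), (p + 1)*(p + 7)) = 1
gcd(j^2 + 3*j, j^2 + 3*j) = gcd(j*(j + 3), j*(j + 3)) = j^2 + 3*j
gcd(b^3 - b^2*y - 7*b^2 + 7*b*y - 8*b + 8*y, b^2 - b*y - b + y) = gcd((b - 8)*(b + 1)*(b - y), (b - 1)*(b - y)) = -b + y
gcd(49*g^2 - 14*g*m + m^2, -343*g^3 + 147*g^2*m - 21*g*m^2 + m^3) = 49*g^2 - 14*g*m + m^2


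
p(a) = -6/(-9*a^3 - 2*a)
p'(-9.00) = 0.00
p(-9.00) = 0.00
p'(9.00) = 0.00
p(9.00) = 0.00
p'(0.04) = -1888.21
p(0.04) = 74.46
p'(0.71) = -4.35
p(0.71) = 1.29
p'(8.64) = -0.00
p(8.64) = 0.00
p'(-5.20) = -0.00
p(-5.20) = -0.00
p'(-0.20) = -82.95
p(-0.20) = -12.71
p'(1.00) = -1.44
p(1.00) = 0.55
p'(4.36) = -0.01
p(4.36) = 0.01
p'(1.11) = -1.00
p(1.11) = 0.41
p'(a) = -6*(27*a^2 + 2)/(-9*a^3 - 2*a)^2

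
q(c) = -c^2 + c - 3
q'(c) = 1 - 2*c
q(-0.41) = -3.58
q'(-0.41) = 1.82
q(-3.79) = -21.15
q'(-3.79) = 8.58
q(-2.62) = -12.48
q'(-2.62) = 6.24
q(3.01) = -9.05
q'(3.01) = -5.02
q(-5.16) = -34.79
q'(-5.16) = 11.32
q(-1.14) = -5.44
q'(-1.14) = 3.28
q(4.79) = -21.15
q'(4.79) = -8.58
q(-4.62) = -28.96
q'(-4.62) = 10.24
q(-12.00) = -159.00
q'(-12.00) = 25.00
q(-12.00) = -159.00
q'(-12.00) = 25.00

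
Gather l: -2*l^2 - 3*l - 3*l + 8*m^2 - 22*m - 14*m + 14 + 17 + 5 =-2*l^2 - 6*l + 8*m^2 - 36*m + 36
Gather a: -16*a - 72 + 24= -16*a - 48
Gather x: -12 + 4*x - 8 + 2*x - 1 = 6*x - 21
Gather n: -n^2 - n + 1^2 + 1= -n^2 - n + 2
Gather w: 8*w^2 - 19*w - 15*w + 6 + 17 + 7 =8*w^2 - 34*w + 30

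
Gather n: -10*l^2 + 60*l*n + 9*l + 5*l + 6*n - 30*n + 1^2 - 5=-10*l^2 + 14*l + n*(60*l - 24) - 4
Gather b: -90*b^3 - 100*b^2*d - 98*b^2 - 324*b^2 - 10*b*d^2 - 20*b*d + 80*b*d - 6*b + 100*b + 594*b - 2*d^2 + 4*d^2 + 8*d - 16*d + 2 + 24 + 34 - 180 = -90*b^3 + b^2*(-100*d - 422) + b*(-10*d^2 + 60*d + 688) + 2*d^2 - 8*d - 120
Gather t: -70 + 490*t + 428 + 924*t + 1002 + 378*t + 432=1792*t + 1792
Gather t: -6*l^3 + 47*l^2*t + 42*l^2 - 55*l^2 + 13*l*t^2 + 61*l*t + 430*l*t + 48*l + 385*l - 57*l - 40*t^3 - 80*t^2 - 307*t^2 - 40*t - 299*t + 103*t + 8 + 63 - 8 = -6*l^3 - 13*l^2 + 376*l - 40*t^3 + t^2*(13*l - 387) + t*(47*l^2 + 491*l - 236) + 63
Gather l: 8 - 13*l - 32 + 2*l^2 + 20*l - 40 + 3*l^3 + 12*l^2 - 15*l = 3*l^3 + 14*l^2 - 8*l - 64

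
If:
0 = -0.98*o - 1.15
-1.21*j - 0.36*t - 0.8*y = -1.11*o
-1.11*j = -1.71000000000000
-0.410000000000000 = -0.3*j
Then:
No Solution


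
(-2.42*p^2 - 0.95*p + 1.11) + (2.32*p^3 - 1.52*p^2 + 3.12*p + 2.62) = 2.32*p^3 - 3.94*p^2 + 2.17*p + 3.73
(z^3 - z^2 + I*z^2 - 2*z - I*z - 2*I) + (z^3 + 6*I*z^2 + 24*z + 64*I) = 2*z^3 - z^2 + 7*I*z^2 + 22*z - I*z + 62*I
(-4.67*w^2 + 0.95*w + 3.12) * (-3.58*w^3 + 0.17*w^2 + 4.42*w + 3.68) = 16.7186*w^5 - 4.1949*w^4 - 31.6495*w^3 - 12.4562*w^2 + 17.2864*w + 11.4816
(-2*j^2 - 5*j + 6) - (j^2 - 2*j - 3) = -3*j^2 - 3*j + 9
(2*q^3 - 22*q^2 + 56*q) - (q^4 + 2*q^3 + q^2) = -q^4 - 23*q^2 + 56*q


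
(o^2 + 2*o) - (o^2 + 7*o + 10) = -5*o - 10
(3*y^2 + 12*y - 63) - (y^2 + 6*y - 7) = 2*y^2 + 6*y - 56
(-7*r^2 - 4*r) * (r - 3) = -7*r^3 + 17*r^2 + 12*r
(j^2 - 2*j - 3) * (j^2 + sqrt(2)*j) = j^4 - 2*j^3 + sqrt(2)*j^3 - 3*j^2 - 2*sqrt(2)*j^2 - 3*sqrt(2)*j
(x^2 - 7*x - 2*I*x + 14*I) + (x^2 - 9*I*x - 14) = 2*x^2 - 7*x - 11*I*x - 14 + 14*I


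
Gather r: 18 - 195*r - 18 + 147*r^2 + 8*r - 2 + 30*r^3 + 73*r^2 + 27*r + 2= 30*r^3 + 220*r^2 - 160*r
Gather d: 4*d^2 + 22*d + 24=4*d^2 + 22*d + 24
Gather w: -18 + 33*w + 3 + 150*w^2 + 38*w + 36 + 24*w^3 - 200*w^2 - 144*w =24*w^3 - 50*w^2 - 73*w + 21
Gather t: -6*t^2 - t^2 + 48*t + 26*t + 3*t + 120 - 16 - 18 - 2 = -7*t^2 + 77*t + 84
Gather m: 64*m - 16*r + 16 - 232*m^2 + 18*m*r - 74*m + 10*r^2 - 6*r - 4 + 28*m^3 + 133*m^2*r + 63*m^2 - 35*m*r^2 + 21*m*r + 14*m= 28*m^3 + m^2*(133*r - 169) + m*(-35*r^2 + 39*r + 4) + 10*r^2 - 22*r + 12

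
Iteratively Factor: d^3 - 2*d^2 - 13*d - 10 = (d + 2)*(d^2 - 4*d - 5) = (d - 5)*(d + 2)*(d + 1)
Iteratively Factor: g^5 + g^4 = (g)*(g^4 + g^3) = g^2*(g^3 + g^2) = g^2*(g + 1)*(g^2) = g^3*(g + 1)*(g)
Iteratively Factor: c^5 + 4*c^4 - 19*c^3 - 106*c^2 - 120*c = (c + 4)*(c^4 - 19*c^2 - 30*c) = (c + 3)*(c + 4)*(c^3 - 3*c^2 - 10*c) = (c + 2)*(c + 3)*(c + 4)*(c^2 - 5*c) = (c - 5)*(c + 2)*(c + 3)*(c + 4)*(c)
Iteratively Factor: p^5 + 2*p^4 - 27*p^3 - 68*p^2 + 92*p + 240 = (p - 2)*(p^4 + 4*p^3 - 19*p^2 - 106*p - 120) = (p - 2)*(p + 3)*(p^3 + p^2 - 22*p - 40) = (p - 2)*(p + 2)*(p + 3)*(p^2 - p - 20) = (p - 5)*(p - 2)*(p + 2)*(p + 3)*(p + 4)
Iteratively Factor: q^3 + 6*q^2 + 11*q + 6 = (q + 2)*(q^2 + 4*q + 3) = (q + 1)*(q + 2)*(q + 3)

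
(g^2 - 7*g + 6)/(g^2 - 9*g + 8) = (g - 6)/(g - 8)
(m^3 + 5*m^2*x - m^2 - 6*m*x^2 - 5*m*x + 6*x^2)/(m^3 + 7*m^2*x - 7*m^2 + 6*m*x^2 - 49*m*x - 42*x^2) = (m^2 - m*x - m + x)/(m^2 + m*x - 7*m - 7*x)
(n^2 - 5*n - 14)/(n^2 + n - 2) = (n - 7)/(n - 1)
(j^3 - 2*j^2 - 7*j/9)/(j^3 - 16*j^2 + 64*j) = (j^2 - 2*j - 7/9)/(j^2 - 16*j + 64)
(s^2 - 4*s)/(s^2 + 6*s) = (s - 4)/(s + 6)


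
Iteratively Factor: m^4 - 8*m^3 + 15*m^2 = (m - 3)*(m^3 - 5*m^2) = m*(m - 3)*(m^2 - 5*m) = m*(m - 5)*(m - 3)*(m)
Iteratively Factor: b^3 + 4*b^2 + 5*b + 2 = (b + 1)*(b^2 + 3*b + 2) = (b + 1)*(b + 2)*(b + 1)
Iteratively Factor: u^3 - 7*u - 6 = (u - 3)*(u^2 + 3*u + 2) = (u - 3)*(u + 2)*(u + 1)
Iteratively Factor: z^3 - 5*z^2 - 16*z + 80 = (z + 4)*(z^2 - 9*z + 20) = (z - 5)*(z + 4)*(z - 4)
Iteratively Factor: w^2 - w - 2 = (w + 1)*(w - 2)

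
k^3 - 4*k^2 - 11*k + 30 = (k - 5)*(k - 2)*(k + 3)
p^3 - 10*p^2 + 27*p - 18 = (p - 6)*(p - 3)*(p - 1)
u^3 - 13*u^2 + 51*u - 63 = (u - 7)*(u - 3)^2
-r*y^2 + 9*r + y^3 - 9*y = (-r + y)*(y - 3)*(y + 3)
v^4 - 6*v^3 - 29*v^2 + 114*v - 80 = (v - 8)*(v - 2)*(v - 1)*(v + 5)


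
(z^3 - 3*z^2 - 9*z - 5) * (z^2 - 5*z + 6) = z^5 - 8*z^4 + 12*z^3 + 22*z^2 - 29*z - 30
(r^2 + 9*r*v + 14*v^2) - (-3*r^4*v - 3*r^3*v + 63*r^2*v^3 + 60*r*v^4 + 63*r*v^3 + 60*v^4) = 3*r^4*v + 3*r^3*v - 63*r^2*v^3 + r^2 - 60*r*v^4 - 63*r*v^3 + 9*r*v - 60*v^4 + 14*v^2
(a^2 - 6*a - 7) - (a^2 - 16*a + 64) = 10*a - 71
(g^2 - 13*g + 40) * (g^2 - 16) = g^4 - 13*g^3 + 24*g^2 + 208*g - 640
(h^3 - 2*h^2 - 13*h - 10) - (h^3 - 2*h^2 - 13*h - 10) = 0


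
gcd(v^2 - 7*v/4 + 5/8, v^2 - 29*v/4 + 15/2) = v - 5/4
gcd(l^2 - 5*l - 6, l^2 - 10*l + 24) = l - 6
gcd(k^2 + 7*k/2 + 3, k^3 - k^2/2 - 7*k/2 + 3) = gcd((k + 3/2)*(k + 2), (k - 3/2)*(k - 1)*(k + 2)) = k + 2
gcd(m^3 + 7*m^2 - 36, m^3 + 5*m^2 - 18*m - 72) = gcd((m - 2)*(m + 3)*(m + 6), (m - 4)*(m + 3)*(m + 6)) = m^2 + 9*m + 18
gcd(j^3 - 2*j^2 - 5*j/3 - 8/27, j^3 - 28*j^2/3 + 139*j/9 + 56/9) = j^2 - 7*j/3 - 8/9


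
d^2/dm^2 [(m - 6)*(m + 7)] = 2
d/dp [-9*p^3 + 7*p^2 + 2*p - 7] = -27*p^2 + 14*p + 2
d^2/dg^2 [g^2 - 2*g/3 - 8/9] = 2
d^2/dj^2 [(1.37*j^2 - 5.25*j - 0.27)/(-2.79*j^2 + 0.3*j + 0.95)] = (-1.4210854715202e-14*j^4 + 79.4396700000001*j^3 - 9.176868*j^2 + 82.13481*j - 3.98548)/(21.717639*j^6 - 7.00569*j^5 - 21.431385*j^4 + 4.7439*j^3 + 7.297425*j^2 - 0.81225*j - 0.857375)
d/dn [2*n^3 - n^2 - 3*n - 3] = 6*n^2 - 2*n - 3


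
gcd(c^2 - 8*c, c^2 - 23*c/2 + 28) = c - 8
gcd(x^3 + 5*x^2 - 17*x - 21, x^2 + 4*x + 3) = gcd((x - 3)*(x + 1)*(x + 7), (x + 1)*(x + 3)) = x + 1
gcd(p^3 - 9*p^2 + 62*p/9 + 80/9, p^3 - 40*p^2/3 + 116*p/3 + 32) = p^2 - 22*p/3 - 16/3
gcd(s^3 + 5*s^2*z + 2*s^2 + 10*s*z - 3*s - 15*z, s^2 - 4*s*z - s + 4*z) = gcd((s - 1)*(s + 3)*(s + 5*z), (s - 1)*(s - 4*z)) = s - 1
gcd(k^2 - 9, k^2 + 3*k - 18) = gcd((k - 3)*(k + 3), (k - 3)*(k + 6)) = k - 3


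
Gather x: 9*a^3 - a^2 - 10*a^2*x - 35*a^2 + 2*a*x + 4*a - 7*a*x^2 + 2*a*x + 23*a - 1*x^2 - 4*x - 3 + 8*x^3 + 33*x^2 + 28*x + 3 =9*a^3 - 36*a^2 + 27*a + 8*x^3 + x^2*(32 - 7*a) + x*(-10*a^2 + 4*a + 24)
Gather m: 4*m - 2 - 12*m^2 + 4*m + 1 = -12*m^2 + 8*m - 1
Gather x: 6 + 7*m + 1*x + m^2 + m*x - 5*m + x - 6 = m^2 + 2*m + x*(m + 2)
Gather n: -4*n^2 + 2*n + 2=-4*n^2 + 2*n + 2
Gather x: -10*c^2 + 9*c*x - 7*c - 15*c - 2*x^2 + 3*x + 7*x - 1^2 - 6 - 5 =-10*c^2 - 22*c - 2*x^2 + x*(9*c + 10) - 12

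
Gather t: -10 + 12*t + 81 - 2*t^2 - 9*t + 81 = -2*t^2 + 3*t + 152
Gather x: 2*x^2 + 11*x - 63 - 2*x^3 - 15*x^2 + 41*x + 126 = -2*x^3 - 13*x^2 + 52*x + 63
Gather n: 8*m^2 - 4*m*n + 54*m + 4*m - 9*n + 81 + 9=8*m^2 + 58*m + n*(-4*m - 9) + 90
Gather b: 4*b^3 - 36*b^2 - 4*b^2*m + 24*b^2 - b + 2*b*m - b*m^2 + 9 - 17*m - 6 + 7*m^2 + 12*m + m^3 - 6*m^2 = 4*b^3 + b^2*(-4*m - 12) + b*(-m^2 + 2*m - 1) + m^3 + m^2 - 5*m + 3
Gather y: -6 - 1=-7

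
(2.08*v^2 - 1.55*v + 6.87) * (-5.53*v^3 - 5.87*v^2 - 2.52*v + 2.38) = -11.5024*v^5 - 3.6381*v^4 - 34.1342*v^3 - 31.4705*v^2 - 21.0014*v + 16.3506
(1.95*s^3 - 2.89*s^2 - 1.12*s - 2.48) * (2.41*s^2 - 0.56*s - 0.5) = 4.6995*s^5 - 8.0569*s^4 - 2.0558*s^3 - 3.9046*s^2 + 1.9488*s + 1.24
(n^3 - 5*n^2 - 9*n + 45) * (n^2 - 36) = n^5 - 5*n^4 - 45*n^3 + 225*n^2 + 324*n - 1620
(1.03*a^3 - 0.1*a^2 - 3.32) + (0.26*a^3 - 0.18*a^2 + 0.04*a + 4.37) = 1.29*a^3 - 0.28*a^2 + 0.04*a + 1.05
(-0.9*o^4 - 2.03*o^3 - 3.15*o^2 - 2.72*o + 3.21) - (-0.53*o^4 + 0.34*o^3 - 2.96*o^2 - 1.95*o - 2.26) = -0.37*o^4 - 2.37*o^3 - 0.19*o^2 - 0.77*o + 5.47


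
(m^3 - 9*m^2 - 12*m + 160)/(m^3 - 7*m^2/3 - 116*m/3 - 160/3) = 3*(m - 5)/(3*m + 5)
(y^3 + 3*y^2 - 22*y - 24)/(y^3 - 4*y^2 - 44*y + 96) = (y^2 - 3*y - 4)/(y^2 - 10*y + 16)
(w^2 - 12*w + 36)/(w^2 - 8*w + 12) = (w - 6)/(w - 2)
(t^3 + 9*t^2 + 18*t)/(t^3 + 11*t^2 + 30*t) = (t + 3)/(t + 5)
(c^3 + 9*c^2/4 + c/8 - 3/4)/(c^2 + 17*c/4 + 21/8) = (2*c^2 + 3*c - 2)/(2*c + 7)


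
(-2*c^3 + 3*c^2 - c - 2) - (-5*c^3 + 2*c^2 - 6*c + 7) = 3*c^3 + c^2 + 5*c - 9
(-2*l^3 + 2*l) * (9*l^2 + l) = -18*l^5 - 2*l^4 + 18*l^3 + 2*l^2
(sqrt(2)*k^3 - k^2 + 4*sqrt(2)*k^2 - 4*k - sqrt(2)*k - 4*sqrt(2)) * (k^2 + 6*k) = sqrt(2)*k^5 - k^4 + 10*sqrt(2)*k^4 - 10*k^3 + 23*sqrt(2)*k^3 - 24*k^2 - 10*sqrt(2)*k^2 - 24*sqrt(2)*k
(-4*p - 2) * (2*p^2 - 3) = -8*p^3 - 4*p^2 + 12*p + 6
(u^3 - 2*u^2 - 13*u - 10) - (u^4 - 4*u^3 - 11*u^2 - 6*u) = -u^4 + 5*u^3 + 9*u^2 - 7*u - 10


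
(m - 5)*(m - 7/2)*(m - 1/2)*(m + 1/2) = m^4 - 17*m^3/2 + 69*m^2/4 + 17*m/8 - 35/8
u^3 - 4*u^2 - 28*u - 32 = (u - 8)*(u + 2)^2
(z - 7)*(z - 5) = z^2 - 12*z + 35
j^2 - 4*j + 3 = (j - 3)*(j - 1)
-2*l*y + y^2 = y*(-2*l + y)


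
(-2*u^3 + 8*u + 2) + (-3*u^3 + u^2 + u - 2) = -5*u^3 + u^2 + 9*u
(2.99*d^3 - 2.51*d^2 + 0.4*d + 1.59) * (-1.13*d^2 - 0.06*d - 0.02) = -3.3787*d^5 + 2.6569*d^4 - 0.3612*d^3 - 1.7705*d^2 - 0.1034*d - 0.0318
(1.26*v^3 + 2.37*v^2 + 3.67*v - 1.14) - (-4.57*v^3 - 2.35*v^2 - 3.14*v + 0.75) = 5.83*v^3 + 4.72*v^2 + 6.81*v - 1.89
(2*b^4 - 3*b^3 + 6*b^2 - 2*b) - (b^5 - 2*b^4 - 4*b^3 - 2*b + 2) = -b^5 + 4*b^4 + b^3 + 6*b^2 - 2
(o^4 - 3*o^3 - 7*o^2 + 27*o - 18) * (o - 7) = o^5 - 10*o^4 + 14*o^3 + 76*o^2 - 207*o + 126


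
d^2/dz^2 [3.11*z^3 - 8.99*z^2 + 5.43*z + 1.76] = 18.66*z - 17.98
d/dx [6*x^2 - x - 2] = 12*x - 1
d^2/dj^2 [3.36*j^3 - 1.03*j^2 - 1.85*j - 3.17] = 20.16*j - 2.06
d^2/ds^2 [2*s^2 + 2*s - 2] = 4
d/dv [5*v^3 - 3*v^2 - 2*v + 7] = 15*v^2 - 6*v - 2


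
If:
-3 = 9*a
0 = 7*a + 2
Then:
No Solution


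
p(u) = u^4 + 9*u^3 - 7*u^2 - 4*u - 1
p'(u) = 4*u^3 + 27*u^2 - 14*u - 4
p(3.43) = 404.52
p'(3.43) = 427.05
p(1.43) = 9.47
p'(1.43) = 42.89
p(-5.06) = -670.43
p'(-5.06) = 239.92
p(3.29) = 347.73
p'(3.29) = 384.64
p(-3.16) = -242.54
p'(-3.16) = 183.63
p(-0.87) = -8.17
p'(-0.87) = 25.98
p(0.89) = -3.13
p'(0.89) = 7.75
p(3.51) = 439.70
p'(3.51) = 452.48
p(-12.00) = 4223.00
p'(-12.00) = -2860.00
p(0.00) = -1.00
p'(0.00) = -4.00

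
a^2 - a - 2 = (a - 2)*(a + 1)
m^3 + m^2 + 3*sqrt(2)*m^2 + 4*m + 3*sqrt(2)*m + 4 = (m + 1)*(m + sqrt(2))*(m + 2*sqrt(2))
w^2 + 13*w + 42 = (w + 6)*(w + 7)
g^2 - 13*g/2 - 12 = (g - 8)*(g + 3/2)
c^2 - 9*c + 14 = (c - 7)*(c - 2)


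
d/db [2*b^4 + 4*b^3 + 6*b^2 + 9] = 4*b*(2*b^2 + 3*b + 3)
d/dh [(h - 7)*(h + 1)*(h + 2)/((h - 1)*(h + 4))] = (h^4 + 6*h^3 - 5*h^2 + 60*h + 118)/(h^4 + 6*h^3 + h^2 - 24*h + 16)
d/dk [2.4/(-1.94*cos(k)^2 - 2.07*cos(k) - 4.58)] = -(9.312*cos(k) + 4.968)*sin(k)/(1.94*cos(k)^2 + 2.07*cos(k) + 4.58)^2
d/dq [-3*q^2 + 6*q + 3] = 6 - 6*q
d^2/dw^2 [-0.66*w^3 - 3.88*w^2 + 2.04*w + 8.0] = -3.96*w - 7.76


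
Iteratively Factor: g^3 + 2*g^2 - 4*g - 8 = (g - 2)*(g^2 + 4*g + 4) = (g - 2)*(g + 2)*(g + 2)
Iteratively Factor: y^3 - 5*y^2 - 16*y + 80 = (y - 5)*(y^2 - 16) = (y - 5)*(y + 4)*(y - 4)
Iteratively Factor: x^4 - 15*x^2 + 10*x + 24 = (x + 1)*(x^3 - x^2 - 14*x + 24) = (x - 3)*(x + 1)*(x^2 + 2*x - 8) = (x - 3)*(x + 1)*(x + 4)*(x - 2)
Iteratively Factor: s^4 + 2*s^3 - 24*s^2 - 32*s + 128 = (s + 4)*(s^3 - 2*s^2 - 16*s + 32) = (s - 2)*(s + 4)*(s^2 - 16) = (s - 2)*(s + 4)^2*(s - 4)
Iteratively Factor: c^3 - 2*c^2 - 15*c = (c)*(c^2 - 2*c - 15) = c*(c + 3)*(c - 5)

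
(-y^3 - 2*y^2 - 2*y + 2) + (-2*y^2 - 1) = -y^3 - 4*y^2 - 2*y + 1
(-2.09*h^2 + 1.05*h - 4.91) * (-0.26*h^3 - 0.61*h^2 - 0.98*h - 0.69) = 0.5434*h^5 + 1.0019*h^4 + 2.6843*h^3 + 3.4082*h^2 + 4.0873*h + 3.3879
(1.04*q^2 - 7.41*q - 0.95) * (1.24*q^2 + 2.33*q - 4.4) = 1.2896*q^4 - 6.7652*q^3 - 23.0193*q^2 + 30.3905*q + 4.18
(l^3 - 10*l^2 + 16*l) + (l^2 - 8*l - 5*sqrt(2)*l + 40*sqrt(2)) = l^3 - 9*l^2 - 5*sqrt(2)*l + 8*l + 40*sqrt(2)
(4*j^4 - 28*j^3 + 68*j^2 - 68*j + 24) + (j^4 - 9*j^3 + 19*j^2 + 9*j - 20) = 5*j^4 - 37*j^3 + 87*j^2 - 59*j + 4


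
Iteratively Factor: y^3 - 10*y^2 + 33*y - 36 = (y - 4)*(y^2 - 6*y + 9) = (y - 4)*(y - 3)*(y - 3)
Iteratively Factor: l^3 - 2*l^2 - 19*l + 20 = (l - 5)*(l^2 + 3*l - 4) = (l - 5)*(l + 4)*(l - 1)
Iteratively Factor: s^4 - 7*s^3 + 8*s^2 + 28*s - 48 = (s + 2)*(s^3 - 9*s^2 + 26*s - 24) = (s - 4)*(s + 2)*(s^2 - 5*s + 6) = (s - 4)*(s - 2)*(s + 2)*(s - 3)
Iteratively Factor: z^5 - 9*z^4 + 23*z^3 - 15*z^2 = (z)*(z^4 - 9*z^3 + 23*z^2 - 15*z) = z*(z - 1)*(z^3 - 8*z^2 + 15*z) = z*(z - 5)*(z - 1)*(z^2 - 3*z) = z^2*(z - 5)*(z - 1)*(z - 3)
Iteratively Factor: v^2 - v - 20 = (v + 4)*(v - 5)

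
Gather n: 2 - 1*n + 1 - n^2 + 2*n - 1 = -n^2 + n + 2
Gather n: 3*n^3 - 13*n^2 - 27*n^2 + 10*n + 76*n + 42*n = 3*n^3 - 40*n^2 + 128*n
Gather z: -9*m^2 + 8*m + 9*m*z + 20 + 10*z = -9*m^2 + 8*m + z*(9*m + 10) + 20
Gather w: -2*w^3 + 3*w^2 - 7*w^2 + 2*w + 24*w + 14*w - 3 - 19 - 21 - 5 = -2*w^3 - 4*w^2 + 40*w - 48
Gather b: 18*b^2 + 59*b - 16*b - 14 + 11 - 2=18*b^2 + 43*b - 5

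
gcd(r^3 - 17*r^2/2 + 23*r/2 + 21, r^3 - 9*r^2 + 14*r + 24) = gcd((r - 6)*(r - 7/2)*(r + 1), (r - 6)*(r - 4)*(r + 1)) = r^2 - 5*r - 6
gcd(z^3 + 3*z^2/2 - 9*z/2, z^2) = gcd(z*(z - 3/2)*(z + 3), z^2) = z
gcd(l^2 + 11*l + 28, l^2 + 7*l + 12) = l + 4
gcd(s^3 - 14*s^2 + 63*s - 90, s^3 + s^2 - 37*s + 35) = s - 5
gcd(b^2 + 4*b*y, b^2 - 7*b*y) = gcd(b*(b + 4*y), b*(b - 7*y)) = b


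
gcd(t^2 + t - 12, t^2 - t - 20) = t + 4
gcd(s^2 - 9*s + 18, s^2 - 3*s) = s - 3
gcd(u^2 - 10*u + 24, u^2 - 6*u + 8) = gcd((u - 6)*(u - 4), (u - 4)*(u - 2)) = u - 4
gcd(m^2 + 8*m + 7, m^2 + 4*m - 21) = m + 7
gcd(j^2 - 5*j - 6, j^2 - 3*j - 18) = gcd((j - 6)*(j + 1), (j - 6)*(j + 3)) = j - 6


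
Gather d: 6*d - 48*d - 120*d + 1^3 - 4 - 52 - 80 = -162*d - 135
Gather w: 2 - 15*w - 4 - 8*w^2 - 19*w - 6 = -8*w^2 - 34*w - 8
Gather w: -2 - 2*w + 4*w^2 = 4*w^2 - 2*w - 2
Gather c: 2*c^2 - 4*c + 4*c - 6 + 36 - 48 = 2*c^2 - 18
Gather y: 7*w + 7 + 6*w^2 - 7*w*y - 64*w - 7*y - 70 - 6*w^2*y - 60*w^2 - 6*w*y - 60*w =-54*w^2 - 117*w + y*(-6*w^2 - 13*w - 7) - 63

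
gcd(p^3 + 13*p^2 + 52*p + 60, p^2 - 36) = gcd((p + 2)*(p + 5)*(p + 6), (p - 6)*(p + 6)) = p + 6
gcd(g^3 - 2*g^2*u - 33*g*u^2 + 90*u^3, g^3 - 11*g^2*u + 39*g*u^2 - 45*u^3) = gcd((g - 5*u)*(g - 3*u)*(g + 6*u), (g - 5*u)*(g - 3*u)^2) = g^2 - 8*g*u + 15*u^2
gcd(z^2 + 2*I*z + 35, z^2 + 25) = z - 5*I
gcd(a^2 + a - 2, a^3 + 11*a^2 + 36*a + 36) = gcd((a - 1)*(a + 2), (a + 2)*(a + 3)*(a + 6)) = a + 2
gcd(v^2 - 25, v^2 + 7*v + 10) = v + 5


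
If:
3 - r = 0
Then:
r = 3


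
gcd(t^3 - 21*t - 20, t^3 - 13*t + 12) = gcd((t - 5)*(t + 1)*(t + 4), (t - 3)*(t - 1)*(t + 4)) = t + 4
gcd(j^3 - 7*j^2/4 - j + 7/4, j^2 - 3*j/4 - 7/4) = j^2 - 3*j/4 - 7/4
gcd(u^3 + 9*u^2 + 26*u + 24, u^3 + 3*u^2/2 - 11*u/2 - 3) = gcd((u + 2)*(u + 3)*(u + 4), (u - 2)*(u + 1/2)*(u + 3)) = u + 3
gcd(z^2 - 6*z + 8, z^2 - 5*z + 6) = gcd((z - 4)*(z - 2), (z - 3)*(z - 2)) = z - 2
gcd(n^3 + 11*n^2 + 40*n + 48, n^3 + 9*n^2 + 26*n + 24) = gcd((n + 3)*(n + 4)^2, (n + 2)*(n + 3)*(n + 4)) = n^2 + 7*n + 12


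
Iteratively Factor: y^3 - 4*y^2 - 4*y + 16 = (y - 2)*(y^2 - 2*y - 8) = (y - 4)*(y - 2)*(y + 2)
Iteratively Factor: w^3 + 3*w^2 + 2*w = (w)*(w^2 + 3*w + 2) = w*(w + 2)*(w + 1)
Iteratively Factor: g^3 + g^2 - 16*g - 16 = (g - 4)*(g^2 + 5*g + 4) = (g - 4)*(g + 4)*(g + 1)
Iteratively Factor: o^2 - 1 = (o + 1)*(o - 1)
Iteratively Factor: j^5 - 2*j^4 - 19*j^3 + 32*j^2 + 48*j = (j)*(j^4 - 2*j^3 - 19*j^2 + 32*j + 48) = j*(j - 4)*(j^3 + 2*j^2 - 11*j - 12) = j*(j - 4)*(j + 4)*(j^2 - 2*j - 3) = j*(j - 4)*(j + 1)*(j + 4)*(j - 3)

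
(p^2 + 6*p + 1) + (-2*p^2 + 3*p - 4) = -p^2 + 9*p - 3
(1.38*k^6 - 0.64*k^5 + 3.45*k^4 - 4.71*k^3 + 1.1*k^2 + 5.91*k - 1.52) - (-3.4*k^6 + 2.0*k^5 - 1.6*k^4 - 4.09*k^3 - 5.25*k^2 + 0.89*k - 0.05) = 4.78*k^6 - 2.64*k^5 + 5.05*k^4 - 0.62*k^3 + 6.35*k^2 + 5.02*k - 1.47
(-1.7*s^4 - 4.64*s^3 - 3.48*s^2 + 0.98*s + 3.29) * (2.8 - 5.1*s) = 8.67*s^5 + 18.904*s^4 + 4.756*s^3 - 14.742*s^2 - 14.035*s + 9.212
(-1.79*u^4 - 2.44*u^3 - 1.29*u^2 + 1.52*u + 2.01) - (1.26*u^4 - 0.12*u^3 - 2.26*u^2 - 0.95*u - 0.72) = -3.05*u^4 - 2.32*u^3 + 0.97*u^2 + 2.47*u + 2.73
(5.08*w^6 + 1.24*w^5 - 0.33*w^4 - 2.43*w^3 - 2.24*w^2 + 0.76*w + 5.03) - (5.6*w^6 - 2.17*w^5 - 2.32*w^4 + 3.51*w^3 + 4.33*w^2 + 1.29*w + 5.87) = -0.52*w^6 + 3.41*w^5 + 1.99*w^4 - 5.94*w^3 - 6.57*w^2 - 0.53*w - 0.84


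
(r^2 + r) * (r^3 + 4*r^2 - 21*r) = r^5 + 5*r^4 - 17*r^3 - 21*r^2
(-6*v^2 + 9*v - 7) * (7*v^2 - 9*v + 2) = -42*v^4 + 117*v^3 - 142*v^2 + 81*v - 14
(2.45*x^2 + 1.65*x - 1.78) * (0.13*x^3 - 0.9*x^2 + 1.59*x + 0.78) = 0.3185*x^5 - 1.9905*x^4 + 2.1791*x^3 + 6.1365*x^2 - 1.5432*x - 1.3884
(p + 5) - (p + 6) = -1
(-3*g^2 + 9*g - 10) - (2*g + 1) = -3*g^2 + 7*g - 11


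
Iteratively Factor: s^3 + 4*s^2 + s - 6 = (s + 2)*(s^2 + 2*s - 3) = (s - 1)*(s + 2)*(s + 3)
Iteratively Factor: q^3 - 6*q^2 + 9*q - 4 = (q - 1)*(q^2 - 5*q + 4) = (q - 4)*(q - 1)*(q - 1)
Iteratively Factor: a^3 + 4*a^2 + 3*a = (a + 1)*(a^2 + 3*a) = (a + 1)*(a + 3)*(a)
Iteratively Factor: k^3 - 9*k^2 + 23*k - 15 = (k - 5)*(k^2 - 4*k + 3) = (k - 5)*(k - 1)*(k - 3)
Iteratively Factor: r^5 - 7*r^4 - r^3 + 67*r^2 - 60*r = (r)*(r^4 - 7*r^3 - r^2 + 67*r - 60) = r*(r - 5)*(r^3 - 2*r^2 - 11*r + 12) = r*(r - 5)*(r + 3)*(r^2 - 5*r + 4) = r*(r - 5)*(r - 1)*(r + 3)*(r - 4)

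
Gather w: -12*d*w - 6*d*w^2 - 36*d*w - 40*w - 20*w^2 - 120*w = w^2*(-6*d - 20) + w*(-48*d - 160)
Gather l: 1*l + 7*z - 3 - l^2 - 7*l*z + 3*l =-l^2 + l*(4 - 7*z) + 7*z - 3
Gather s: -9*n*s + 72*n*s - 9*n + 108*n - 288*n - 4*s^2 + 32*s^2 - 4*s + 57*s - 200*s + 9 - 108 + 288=-189*n + 28*s^2 + s*(63*n - 147) + 189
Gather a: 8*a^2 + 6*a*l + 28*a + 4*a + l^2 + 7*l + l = 8*a^2 + a*(6*l + 32) + l^2 + 8*l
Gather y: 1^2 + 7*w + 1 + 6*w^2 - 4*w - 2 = 6*w^2 + 3*w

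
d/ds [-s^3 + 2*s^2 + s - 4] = -3*s^2 + 4*s + 1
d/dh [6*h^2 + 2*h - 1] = 12*h + 2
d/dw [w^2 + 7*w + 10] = 2*w + 7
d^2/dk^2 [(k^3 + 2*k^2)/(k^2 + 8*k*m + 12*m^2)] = 2*(4*k^2*(k + 2)*(k + 4*m)^2 - k*(k^2 + 2*k + 2*(k + 4*m)*(3*k + 4))*(k^2 + 8*k*m + 12*m^2) + (3*k + 2)*(k^2 + 8*k*m + 12*m^2)^2)/(k^2 + 8*k*m + 12*m^2)^3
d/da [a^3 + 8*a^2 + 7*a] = 3*a^2 + 16*a + 7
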